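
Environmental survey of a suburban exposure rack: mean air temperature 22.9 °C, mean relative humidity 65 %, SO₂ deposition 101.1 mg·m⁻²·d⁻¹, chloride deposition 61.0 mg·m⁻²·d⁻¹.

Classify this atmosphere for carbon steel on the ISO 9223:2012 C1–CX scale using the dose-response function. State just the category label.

C4

carbon steel: T>10 °C ⇒ hinge -0.054·(22.9−10) = -0.6966
  Pd branch = 1.77·Pd^0.52·e^(0.02·RH+f) = 35.69 μm/a
  Sd branch = 0.102·Sd^0.62·e^(0.033·RH+0.04·T) = 27.85 μm/a
  sum: 35.69 + 27.85 → r_corr = 63.54 μm/a
63.5 μm/a falls in (50, 80] for carbon steel → category C4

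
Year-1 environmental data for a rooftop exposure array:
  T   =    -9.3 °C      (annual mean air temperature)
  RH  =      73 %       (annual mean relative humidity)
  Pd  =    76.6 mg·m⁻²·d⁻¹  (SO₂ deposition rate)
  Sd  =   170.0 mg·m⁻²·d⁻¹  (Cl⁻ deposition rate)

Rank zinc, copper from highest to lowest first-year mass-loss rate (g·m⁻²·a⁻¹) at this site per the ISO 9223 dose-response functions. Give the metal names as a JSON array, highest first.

zinc: T≤10 °C ⇒ hinge +0.038·(-9.3−10) = -0.7334
  Pd branch = 0.0129·Pd^0.44·e^(0.046·RH+f) = 1.201 μm/a
  Cl⁻ term: 0.0175·170.0^0.57·exp(0.008·73+0.085·-9.3) = 0.2659
  r_corr = 1.201 + 0.2659 = 1.467 μm/a
  mass loss = 1.467 μm/a × 7.14 g/cm³ = 10.47 g·m⁻²·a⁻¹
copper: T≤10 °C ⇒ hinge +0.126·(-9.3−10) = -2.4318
  SO₂ term: 0.0053·76.6^0.26·exp(0.059·73-2.4318) = 0.1068
  Cl⁻ term: 0.01025·170.0^0.27·exp(0.036·73+0.049·-9.3) = 0.3601
  sum: 0.1068 + 0.3601 → r_corr = 0.4668 μm/a
  mass loss = 0.4668 μm/a × 8.96 g/cm³ = 4.183 g·m⁻²·a⁻¹
Ordering by g·m⁻²·a⁻¹: zinc (10.5) > copper (4.18)

["zinc", "copper"]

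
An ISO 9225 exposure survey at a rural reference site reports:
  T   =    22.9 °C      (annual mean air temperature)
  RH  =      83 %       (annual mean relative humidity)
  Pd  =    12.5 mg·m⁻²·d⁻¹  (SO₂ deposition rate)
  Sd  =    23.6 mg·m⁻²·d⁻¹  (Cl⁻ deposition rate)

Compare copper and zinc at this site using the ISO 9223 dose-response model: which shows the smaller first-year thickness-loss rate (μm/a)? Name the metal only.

copper

copper: T>10 °C ⇒ hinge -0.080·(22.9−10) = -1.0320
  sulphur-dioxide contribution → 0.4876 μm/a
  chloride contribution → 1.467 μm/a
  ⇒ r_corr(copper) = 1.954 μm/a
zinc: temperature factor f = -0.071·(12.9) = -0.9159
  sulphur-dioxide contribution → 0.7138 μm/a
  chloride contribution → 1.443 μm/a
  ⇒ r_corr(zinc) = 2.157 μm/a
Ordering by μm/a: zinc (2.16) > copper (1.95)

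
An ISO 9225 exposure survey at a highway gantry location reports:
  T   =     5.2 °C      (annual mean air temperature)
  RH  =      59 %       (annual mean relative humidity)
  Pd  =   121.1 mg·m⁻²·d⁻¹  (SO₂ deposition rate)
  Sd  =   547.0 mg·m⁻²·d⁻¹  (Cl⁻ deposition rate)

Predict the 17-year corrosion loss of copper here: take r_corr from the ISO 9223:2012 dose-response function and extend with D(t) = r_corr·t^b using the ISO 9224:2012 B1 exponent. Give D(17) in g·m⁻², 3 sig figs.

copper: T≤10 °C ⇒ hinge +0.126·(5.2−10) = -0.6048
  sulphur-dioxide contribution → 0.3273 μm/a
  chloride contribution → 0.6068 μm/a
  ⇒ r_corr(copper) = 0.9342 μm/a
Power-law: D(17) = r_corr · 17^0.667
  D(17) = 0.9342 × 17^0.667 = 0.9342 × 6.618 = 6.182 μm
  Mass loss = 6.182 μm × 8.96 g/cm³ = 55.39 g·m⁻²

D(17) = 55.4 g·m⁻²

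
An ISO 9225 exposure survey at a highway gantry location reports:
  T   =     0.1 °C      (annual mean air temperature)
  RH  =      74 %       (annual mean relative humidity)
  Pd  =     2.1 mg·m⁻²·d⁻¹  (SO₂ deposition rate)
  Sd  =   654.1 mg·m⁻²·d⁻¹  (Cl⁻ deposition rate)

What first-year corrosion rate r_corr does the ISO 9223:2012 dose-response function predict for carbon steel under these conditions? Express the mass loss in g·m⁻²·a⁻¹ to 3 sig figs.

carbon steel: temperature factor f = +0.150·(-9.9) = -1.4850
  SO₂ term: 1.77·2.1^0.52·exp(0.02·74-1.4850) = 2.59
  Sd branch = 0.102·Sd^0.62·e^(0.033·RH+0.04·T) = 65.55 μm/a
  sum: 2.59 + 65.55 → r_corr = 68.14 μm/a
Convert to mass loss: 68.14 μm/a × 7.85 g/cm³ = 534.9 g·m⁻²·a⁻¹

r_corr = 535 g·m⁻²·a⁻¹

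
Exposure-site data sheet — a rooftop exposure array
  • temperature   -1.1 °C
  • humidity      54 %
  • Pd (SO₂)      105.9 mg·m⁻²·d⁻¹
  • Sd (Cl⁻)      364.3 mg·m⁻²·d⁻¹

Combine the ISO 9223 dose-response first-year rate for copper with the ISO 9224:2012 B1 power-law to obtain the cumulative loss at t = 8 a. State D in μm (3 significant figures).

copper: temperature factor f = +0.126·(-11.1) = -1.3986
  SO₂ term: 0.0053·105.9^0.26·exp(0.059·54-1.3986) = 0.1064
  Sd branch = 0.01025·Sd^0.27·e^(0.036·RH+0.049·T) = 0.3336 μm/a
  sum: 0.1064 + 0.3336 → r_corr = 0.44 μm/a
ISO 9224: D(t) = r_corr · t^b with b = 0.667 (copper, B1)
  D(8) = 0.44 × 8^0.667 = 0.44 × 4.003 = 1.761 μm

D(8) = 1.76 μm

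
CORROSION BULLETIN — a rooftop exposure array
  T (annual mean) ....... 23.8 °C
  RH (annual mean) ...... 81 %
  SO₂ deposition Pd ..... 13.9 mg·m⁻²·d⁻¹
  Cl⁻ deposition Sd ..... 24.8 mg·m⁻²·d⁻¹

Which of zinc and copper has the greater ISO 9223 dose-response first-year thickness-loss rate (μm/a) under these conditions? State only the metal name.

zinc

zinc: T>10 °C ⇒ hinge -0.071·(23.8−10) = -0.9798
  SO₂ term: 0.0129·13.9^0.44·exp(0.046·81-0.9798) = 0.64
  Sd branch = 0.0175·Sd^0.57·e^(0.008·RH+0.085·T) = 1.577 μm/a
  r_corr = 0.64 + 1.577 = 2.217 μm/a
copper: T>10 °C ⇒ hinge -0.080·(23.8−10) = -1.1040
  SO₂ term: 0.0053·13.9^0.26·exp(0.059·81-1.1040) = 0.4145
  Cl⁻ term: 0.01025·24.8^0.27·exp(0.036·81+0.049·23.8) = 1.446
  r_corr = 0.4145 + 1.446 = 1.86 μm/a
Ordering by μm/a: zinc (2.22) > copper (1.86)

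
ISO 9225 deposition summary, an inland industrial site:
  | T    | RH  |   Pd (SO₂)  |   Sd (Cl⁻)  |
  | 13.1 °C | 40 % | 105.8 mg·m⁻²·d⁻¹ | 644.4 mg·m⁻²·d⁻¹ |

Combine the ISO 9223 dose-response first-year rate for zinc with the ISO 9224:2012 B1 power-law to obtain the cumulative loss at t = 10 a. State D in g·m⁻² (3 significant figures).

D(10) = 160 g·m⁻²

zinc: T>10 °C ⇒ hinge -0.071·(13.1−10) = -0.2201
  SO₂ term: 0.0129·105.8^0.44·exp(0.046·40-0.2201) = 0.5068
  Sd branch = 0.0175·Sd^0.57·e^(0.008·RH+0.085·T) = 2.93 μm/a
  sum: 0.5068 + 2.93 → r_corr = 3.437 μm/a
ISO 9224: D(t) = r_corr · t^b with b = 0.813 (zinc, B1)
  D(10) = 3.437 × 10^0.813 = 3.437 × 6.501 = 22.34 μm
  Mass loss = 22.34 μm × 7.14 g/cm³ = 159.5 g·m⁻²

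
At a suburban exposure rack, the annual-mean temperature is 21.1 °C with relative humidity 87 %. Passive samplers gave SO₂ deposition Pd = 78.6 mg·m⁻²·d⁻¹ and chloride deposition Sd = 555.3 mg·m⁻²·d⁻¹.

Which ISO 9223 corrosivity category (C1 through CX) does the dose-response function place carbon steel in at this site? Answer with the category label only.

CX

carbon steel: T>10 °C ⇒ hinge -0.054·(21.1−10) = -0.5994
  SO₂ term: 1.77·78.6^0.52·exp(0.02·87-0.5994) = 53.57
  Sd branch = 0.102·Sd^0.62·e^(0.033·RH+0.04·T) = 210.7 μm/a
  sum: 53.57 + 210.7 → r_corr = 264.2 μm/a
264 μm/a falls in (200, 700] for carbon steel → category CX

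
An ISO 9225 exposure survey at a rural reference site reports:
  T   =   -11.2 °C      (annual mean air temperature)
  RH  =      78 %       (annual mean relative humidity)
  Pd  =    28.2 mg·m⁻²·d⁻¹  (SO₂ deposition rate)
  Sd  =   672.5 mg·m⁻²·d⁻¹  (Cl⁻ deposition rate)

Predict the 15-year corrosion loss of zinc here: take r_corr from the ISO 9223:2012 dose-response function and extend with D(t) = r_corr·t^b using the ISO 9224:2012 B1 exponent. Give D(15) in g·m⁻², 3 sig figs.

D(15) = 91.8 g·m⁻²

zinc: f(T) = +0.038·(T−10) [T≤10 °C] = -0.8056
  sulphur-dioxide contribution → 0.9059 μm/a
  chloride contribution → 0.5157 μm/a
  ⇒ r_corr(zinc) = 1.422 μm/a
Long-term exponent b (ISO 9224 Table 2, B1) = 0.813
  D(15) = 1.422 × 15^0.813 = 1.422 × 9.04 = 12.85 μm
  Mass loss = 12.85 μm × 7.14 g/cm³ = 91.75 g·m⁻²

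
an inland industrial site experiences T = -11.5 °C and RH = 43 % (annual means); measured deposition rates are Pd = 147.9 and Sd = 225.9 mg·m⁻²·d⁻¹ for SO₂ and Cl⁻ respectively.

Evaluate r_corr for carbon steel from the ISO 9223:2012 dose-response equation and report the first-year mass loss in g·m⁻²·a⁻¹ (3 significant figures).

carbon steel: T≤10 °C ⇒ hinge +0.150·(-11.5−10) = -3.2250
  SO₂ term: 1.77·147.9^0.52·exp(0.02·43-3.2250) = 2.235
  Cl⁻ term: 0.102·225.9^0.62·exp(0.033·43+0.04·-11.5) = 7.665
  r_corr = 2.235 + 7.665 = 9.9 μm/a
Convert to mass loss: 9.9 μm/a × 7.85 g/cm³ = 77.71 g·m⁻²·a⁻¹

r_corr = 77.7 g·m⁻²·a⁻¹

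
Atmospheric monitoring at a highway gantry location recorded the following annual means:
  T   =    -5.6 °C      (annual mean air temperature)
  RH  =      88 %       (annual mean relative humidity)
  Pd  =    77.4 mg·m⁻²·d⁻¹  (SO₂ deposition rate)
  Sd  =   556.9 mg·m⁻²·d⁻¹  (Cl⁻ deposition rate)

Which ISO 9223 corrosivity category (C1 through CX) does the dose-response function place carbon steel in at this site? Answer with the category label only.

carbon steel: temperature factor f = +0.150·(-15.6) = -2.3400
  sulphur-dioxide contribution → 9.511 μm/a
  chloride contribution → 74.97 μm/a
  total first-year rate 84.48 μm/a
ISO 9223 Table 2 (carbon steel): 80 < 84.5 ≤ 200 μm/a ⇒ C5

C5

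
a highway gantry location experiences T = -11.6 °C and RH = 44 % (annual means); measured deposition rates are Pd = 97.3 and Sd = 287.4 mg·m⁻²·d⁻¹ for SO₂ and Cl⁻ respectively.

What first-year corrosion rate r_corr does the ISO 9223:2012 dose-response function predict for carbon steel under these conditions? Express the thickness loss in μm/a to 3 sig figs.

r_corr = 11.0 μm/a

carbon steel: temperature factor f = +0.150·(-21.6) = -3.2400
  sulphur-dioxide contribution → 1.807 μm/a
  chloride contribution → 9.161 μm/a
  ⇒ r_corr(carbon steel) = 10.97 μm/a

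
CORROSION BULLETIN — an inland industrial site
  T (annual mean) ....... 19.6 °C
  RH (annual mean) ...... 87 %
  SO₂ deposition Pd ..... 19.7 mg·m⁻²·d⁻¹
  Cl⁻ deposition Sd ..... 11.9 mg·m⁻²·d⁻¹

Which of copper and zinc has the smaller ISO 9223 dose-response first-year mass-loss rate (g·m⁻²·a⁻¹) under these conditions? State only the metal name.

zinc

copper: f(T) = -0.080·(T−10) [T>10 °C] = -0.7680
  SO₂ term: 0.0053·19.7^0.26·exp(0.059·87-0.7680) = 0.9048
  Cl⁻ term: 0.01025·11.9^0.27·exp(0.036·87+0.049·19.6) = 1.198
  r_corr = 0.9048 + 1.198 = 2.103 μm/a
  mass loss = 2.103 μm/a × 8.96 g/cm³ = 18.84 g·m⁻²·a⁻¹
zinc: f(T) = -0.071·(T−10) [T>10 °C] = -0.6816
  Pd branch = 0.0129·Pd^0.44·e^(0.046·RH+f) = 1.325 μm/a
  Cl⁻ term: 0.0175·11.9^0.57·exp(0.008·87+0.085·19.6) = 0.7619
  r_corr = 1.325 + 0.7619 = 2.087 μm/a
  mass loss = 2.087 μm/a × 7.14 g/cm³ = 14.9 g·m⁻²·a⁻¹
Ordering by g·m⁻²·a⁻¹: copper (18.8) > zinc (14.9)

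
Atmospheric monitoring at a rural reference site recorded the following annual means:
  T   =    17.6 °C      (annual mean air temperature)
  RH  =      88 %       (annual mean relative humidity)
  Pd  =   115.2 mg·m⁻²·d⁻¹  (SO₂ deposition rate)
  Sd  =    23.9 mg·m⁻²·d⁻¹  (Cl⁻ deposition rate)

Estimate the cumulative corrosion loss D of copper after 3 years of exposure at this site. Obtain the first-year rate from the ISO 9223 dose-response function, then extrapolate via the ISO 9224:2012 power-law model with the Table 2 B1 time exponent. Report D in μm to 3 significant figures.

D(3) = 6.54 μm

copper: temperature factor f = -0.080·(7.6) = -0.6080
  SO₂ term: 0.0053·115.2^0.26·exp(0.059·88-0.6080) = 1.783
  Sd branch = 0.01025·Sd^0.27·e^(0.036·RH+0.049·T) = 1.359 μm/a
  sum: 1.783 + 1.359 → r_corr = 3.142 μm/a
ISO 9224: D(t) = r_corr · t^b with b = 0.667 (copper, B1)
  D(3) = 3.142 × 3^0.667 = 3.142 × 2.081 = 6.538 μm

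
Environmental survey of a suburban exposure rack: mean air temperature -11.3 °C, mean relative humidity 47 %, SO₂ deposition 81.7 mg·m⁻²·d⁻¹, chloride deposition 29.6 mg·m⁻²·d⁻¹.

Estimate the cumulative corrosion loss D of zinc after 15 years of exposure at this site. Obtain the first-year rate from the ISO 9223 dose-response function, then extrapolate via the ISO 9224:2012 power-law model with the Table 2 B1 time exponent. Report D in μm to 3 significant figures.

zinc: temperature factor f = +0.038·(-21.3) = -0.8094
  SO₂ term: 0.0129·81.7^0.44·exp(0.046·47-0.8094) = 0.3463
  Cl⁻ term: 0.0175·29.6^0.57·exp(0.008·47+0.085·-11.3) = 0.06727
  r_corr = 0.3463 + 0.06727 = 0.4135 μm/a
ISO 9224: D(t) = r_corr · t^b with b = 0.813 (zinc, B1)
  D(15) = 0.4135 × 15^0.813 = 0.4135 × 9.04 = 3.738 μm

D(15) = 3.74 μm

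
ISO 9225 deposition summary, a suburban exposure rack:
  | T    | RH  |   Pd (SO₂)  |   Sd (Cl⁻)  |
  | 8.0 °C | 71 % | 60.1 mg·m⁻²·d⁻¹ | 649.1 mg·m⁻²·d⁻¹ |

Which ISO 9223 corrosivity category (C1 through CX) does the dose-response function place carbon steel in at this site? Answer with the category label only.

carbon steel: temperature factor f = +0.150·(-2.0) = -0.3000
  Pd branch = 1.77·Pd^0.52·e^(0.02·RH+f) = 45.65 μm/a
  Sd branch = 0.102·Sd^0.62·e^(0.033·RH+0.04·T) = 81.05 μm/a
  r_corr = 45.65 + 81.05 = 126.7 μm/a
Category bounds: 80…200 μm/a bracket r_corr ⇒ C5

C5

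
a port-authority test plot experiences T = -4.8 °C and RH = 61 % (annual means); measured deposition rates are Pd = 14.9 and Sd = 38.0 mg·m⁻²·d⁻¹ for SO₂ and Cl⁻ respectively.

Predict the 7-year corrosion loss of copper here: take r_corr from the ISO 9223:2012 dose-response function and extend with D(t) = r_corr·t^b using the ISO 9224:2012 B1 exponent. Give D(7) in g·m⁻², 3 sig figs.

D(7) = 8.37 g·m⁻²

copper: temperature factor f = +0.126·(-14.8) = -1.8648
  Pd branch = 0.0053·Pd^0.26·e^(0.059·RH+f) = 0.0606 μm/a
  Sd branch = 0.01025·Sd^0.27·e^(0.036·RH+0.049·T) = 0.1945 μm/a
  sum: 0.0606 + 0.1945 → r_corr = 0.2551 μm/a
Power-law: D(7) = r_corr · 7^0.667
  D(7) = 0.2551 × 7^0.667 = 0.2551 × 3.662 = 0.9339 μm
  Mass loss = 0.9339 μm × 8.96 g/cm³ = 8.368 g·m⁻²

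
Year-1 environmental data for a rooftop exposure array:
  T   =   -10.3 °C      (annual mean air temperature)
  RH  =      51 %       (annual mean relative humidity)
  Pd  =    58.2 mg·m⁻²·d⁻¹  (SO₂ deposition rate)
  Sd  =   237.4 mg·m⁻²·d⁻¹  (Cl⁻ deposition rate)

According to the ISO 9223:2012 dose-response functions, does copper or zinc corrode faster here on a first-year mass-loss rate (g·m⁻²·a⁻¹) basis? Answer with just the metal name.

copper: temperature factor f = +0.126·(-20.3) = -2.5578
  sulphur-dioxide contribution → 0.02394 μm/a
  chloride contribution → 0.1699 μm/a
  ⇒ r_corr(copper) = 0.1939 μm/a
  mass loss = 0.1939 μm/a × 8.96 g/cm³ = 1.737 g·m⁻²·a⁻¹
zinc: T≤10 °C ⇒ hinge +0.038·(-10.3−10) = -0.7714
  sulphur-dioxide contribution → 0.3724 μm/a
  chloride contribution → 0.2478 μm/a
  total first-year rate 0.6201 μm/a
  mass loss = 0.6201 μm/a × 7.14 g/cm³ = 4.428 g·m⁻²·a⁻¹
Ordering by g·m⁻²·a⁻¹: zinc (4.43) > copper (1.74)

zinc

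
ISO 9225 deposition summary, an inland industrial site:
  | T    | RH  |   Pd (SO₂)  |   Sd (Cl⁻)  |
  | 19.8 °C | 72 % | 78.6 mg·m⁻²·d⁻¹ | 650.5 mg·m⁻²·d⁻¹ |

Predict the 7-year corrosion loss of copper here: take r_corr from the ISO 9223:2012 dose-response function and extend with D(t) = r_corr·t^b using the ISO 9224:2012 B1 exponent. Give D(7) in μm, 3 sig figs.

D(7) = 9.53 μm

copper: T>10 °C ⇒ hinge -0.080·(19.8−10) = -0.7840
  SO₂ term: 0.0053·78.6^0.26·exp(0.059·72-0.7840) = 0.5266
  Cl⁻ term: 0.01025·650.5^0.27·exp(0.036·72+0.049·19.8) = 2.077
  sum: 0.5266 + 2.077 → r_corr = 2.603 μm/a
ISO 9224: D(t) = r_corr · t^b with b = 0.667 (copper, B1)
  D(7) = 2.603 × 7^0.667 = 2.603 × 3.662 = 9.532 μm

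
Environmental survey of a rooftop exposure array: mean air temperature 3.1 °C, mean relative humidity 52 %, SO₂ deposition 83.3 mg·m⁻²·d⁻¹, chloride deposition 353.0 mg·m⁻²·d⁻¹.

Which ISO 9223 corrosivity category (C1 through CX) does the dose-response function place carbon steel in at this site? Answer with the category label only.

C3

carbon steel: f(T) = +0.150·(T−10) [T≤10 °C] = -1.0350
  Pd branch = 1.77·Pd^0.52·e^(0.02·RH+f) = 17.74 μm/a
  Sd branch = 0.102·Sd^0.62·e^(0.033·RH+0.04·T) = 24.4 μm/a
  r_corr = 17.74 + 24.4 = 42.13 μm/a
ISO 9223 Table 2 (carbon steel): 25 < 42.1 ≤ 50 μm/a ⇒ C3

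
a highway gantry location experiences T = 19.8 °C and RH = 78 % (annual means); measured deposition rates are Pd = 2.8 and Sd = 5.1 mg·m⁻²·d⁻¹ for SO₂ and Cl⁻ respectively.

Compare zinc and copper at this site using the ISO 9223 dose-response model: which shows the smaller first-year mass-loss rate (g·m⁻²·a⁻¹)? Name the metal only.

zinc

zinc: T>10 °C ⇒ hinge -0.071·(19.8−10) = -0.6958
  sulphur-dioxide contribution → 0.3659 μm/a
  chloride contribution → 0.4449 μm/a
  total first-year rate 0.8108 μm/a
  mass loss = 0.8108 μm/a × 7.14 g/cm³ = 5.789 g·m⁻²·a⁻¹
copper: T>10 °C ⇒ hinge -0.080·(19.8−10) = -0.7840
  sulphur-dioxide contribution → 0.3153 μm/a
  chloride contribution → 0.696 μm/a
  total first-year rate 1.011 μm/a
  mass loss = 1.011 μm/a × 8.96 g/cm³ = 9.061 g·m⁻²·a⁻¹
Ordering by g·m⁻²·a⁻¹: copper (9.06) > zinc (5.79)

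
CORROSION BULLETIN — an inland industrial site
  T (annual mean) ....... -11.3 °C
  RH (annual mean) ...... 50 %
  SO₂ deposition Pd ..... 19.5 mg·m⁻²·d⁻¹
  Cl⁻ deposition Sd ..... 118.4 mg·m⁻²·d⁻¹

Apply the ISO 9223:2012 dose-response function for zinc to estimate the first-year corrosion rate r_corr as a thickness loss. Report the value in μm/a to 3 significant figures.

r_corr = 0.363 μm/a

zinc: f(T) = +0.038·(T−10) [T≤10 °C] = -0.8094
  sulphur-dioxide contribution → 0.2116 μm/a
  chloride contribution → 0.1519 μm/a
  total first-year rate 0.3635 μm/a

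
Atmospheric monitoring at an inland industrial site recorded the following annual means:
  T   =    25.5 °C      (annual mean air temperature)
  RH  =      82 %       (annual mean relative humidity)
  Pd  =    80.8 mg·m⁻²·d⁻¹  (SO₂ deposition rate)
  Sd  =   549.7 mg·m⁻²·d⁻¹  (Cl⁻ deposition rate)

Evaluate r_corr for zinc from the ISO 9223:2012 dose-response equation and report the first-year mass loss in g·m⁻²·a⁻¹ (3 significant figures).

zinc: temperature factor f = -0.071·(15.5) = -1.1005
  sulphur-dioxide contribution → 1.288 μm/a
  chloride contribution → 10.74 μm/a
  total first-year rate 12.03 μm/a
Convert to mass loss: 12.03 μm/a × 7.14 g/cm³ = 85.91 g·m⁻²·a⁻¹

r_corr = 85.9 g·m⁻²·a⁻¹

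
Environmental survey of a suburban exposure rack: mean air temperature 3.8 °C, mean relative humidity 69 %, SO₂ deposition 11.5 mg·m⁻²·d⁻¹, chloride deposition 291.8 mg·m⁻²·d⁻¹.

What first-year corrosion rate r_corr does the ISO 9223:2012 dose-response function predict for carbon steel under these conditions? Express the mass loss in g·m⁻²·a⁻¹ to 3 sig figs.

r_corr = 384 g·m⁻²·a⁻¹

carbon steel: T≤10 °C ⇒ hinge +0.150·(3.8−10) = -0.9300
  sulphur-dioxide contribution → 9.885 μm/a
  chloride contribution → 39.07 μm/a
  total first-year rate 48.96 μm/a
Convert to mass loss: 48.96 μm/a × 7.85 g/cm³ = 384.3 g·m⁻²·a⁻¹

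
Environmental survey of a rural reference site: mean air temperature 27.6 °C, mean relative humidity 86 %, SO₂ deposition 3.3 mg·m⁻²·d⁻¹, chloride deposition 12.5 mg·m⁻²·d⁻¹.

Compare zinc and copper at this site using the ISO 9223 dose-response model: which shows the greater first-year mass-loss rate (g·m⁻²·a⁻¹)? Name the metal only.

copper

zinc: T>10 °C ⇒ hinge -0.071·(27.6−10) = -1.2496
  SO₂ term: 0.0129·3.3^0.44·exp(0.046·86-1.2496) = 0.3267
  Cl⁻ term: 0.0175·12.5^0.57·exp(0.008·86+0.085·27.6) = 1.534
  r_corr = 0.3267 + 1.534 = 1.861 μm/a
  mass loss = 1.861 μm/a × 7.14 g/cm³ = 13.29 g·m⁻²·a⁻¹
copper: temperature factor f = -0.080·(17.6) = -1.4080
  Pd branch = 0.0053·Pd^0.26·e^(0.059·RH+f) = 0.2826 μm/a
  Sd branch = 0.01025·Sd^0.27·e^(0.036·RH+0.049·T) = 1.733 μm/a
  r_corr = 0.2826 + 1.733 = 2.016 μm/a
  mass loss = 2.016 μm/a × 8.96 g/cm³ = 18.06 g·m⁻²·a⁻¹
Ordering by g·m⁻²·a⁻¹: copper (18.1) > zinc (13.3)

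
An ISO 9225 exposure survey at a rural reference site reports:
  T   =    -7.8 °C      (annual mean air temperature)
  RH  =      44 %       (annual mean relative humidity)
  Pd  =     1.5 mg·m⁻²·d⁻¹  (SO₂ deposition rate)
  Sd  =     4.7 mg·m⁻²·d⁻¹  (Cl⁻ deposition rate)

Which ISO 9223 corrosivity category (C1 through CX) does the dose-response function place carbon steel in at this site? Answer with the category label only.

carbon steel: temperature factor f = +0.150·(-17.8) = -2.6700
  SO₂ term: 1.77·1.5^0.52·exp(0.02·44-2.6700) = 0.3649
  Cl⁻ term: 0.102·4.7^0.62·exp(0.033·44+0.04·-7.8) = 0.8325
  r_corr = 0.3649 + 0.8325 = 1.197 μm/a
ISO 9223 Table 2 (carbon steel): 0 < 1.2 ≤ 1.3 μm/a ⇒ C1

C1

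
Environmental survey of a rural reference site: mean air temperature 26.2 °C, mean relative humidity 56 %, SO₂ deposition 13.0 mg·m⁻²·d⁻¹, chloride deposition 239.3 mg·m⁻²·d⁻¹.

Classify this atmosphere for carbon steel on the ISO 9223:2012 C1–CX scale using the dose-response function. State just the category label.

C4

carbon steel: T>10 °C ⇒ hinge -0.054·(26.2−10) = -0.8748
  SO₂ term: 1.77·13.0^0.52·exp(0.02·56-0.8748) = 8.584
  Cl⁻ term: 0.102·239.3^0.62·exp(0.033·56+0.04·26.2) = 55.11
  sum: 8.584 + 55.11 → r_corr = 63.7 μm/a
ISO 9223 Table 2 (carbon steel): 50 < 63.7 ≤ 80 μm/a ⇒ C4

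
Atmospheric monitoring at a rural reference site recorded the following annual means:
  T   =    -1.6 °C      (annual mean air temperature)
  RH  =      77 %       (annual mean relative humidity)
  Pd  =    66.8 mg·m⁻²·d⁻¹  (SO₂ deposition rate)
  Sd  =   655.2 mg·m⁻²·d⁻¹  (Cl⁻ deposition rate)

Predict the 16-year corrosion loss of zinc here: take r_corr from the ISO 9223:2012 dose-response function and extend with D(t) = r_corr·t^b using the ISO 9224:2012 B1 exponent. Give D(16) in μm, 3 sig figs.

D(16) = 28.2 μm

zinc: T≤10 °C ⇒ hinge +0.038·(-1.6−10) = -0.4408
  Pd branch = 0.0129·Pd^0.44·e^(0.046·RH+f) = 1.821 μm/a
  Sd branch = 0.0175·Sd^0.57·e^(0.008·RH+0.085·T) = 1.14 μm/a
  r_corr = 1.821 + 1.14 = 2.961 μm/a
ISO 9224: D(t) = r_corr · t^b with b = 0.813 (zinc, B1)
  D(16) = 2.961 × 16^0.813 = 2.961 × 9.527 = 28.21 μm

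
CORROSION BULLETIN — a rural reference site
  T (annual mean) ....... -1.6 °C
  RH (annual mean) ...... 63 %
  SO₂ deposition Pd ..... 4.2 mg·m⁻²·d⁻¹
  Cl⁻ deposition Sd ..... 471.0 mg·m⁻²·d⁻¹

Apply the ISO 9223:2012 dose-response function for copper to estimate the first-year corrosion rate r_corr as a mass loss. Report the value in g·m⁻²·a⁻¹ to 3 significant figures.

copper: temperature factor f = +0.126·(-11.6) = -1.4616
  sulphur-dioxide contribution → 0.07342 μm/a
  chloride contribution → 0.4824 μm/a
  total first-year rate 0.5558 μm/a
Convert to mass loss: 0.5558 μm/a × 8.96 g/cm³ = 4.98 g·m⁻²·a⁻¹

r_corr = 4.98 g·m⁻²·a⁻¹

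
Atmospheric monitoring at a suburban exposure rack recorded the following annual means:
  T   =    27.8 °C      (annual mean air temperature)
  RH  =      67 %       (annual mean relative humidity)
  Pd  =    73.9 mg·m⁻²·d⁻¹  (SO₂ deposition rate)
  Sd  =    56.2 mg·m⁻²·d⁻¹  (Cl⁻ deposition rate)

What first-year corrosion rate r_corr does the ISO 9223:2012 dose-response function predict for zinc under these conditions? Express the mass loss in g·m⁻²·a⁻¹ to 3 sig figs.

r_corr = 26.3 g·m⁻²·a⁻¹

zinc: temperature factor f = -0.071·(17.8) = -1.2638
  sulphur-dioxide contribution → 0.5277 μm/a
  chloride contribution → 3.158 μm/a
  ⇒ r_corr(zinc) = 3.686 μm/a
Convert to mass loss: 3.686 μm/a × 7.14 g/cm³ = 26.32 g·m⁻²·a⁻¹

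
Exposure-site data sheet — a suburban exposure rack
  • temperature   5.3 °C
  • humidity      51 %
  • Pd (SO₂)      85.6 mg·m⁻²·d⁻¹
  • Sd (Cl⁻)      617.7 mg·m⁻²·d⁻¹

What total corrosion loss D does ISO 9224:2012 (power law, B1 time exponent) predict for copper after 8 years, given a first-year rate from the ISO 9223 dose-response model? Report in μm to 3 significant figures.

copper: f(T) = +0.126·(T−10) [T≤10 °C] = -0.5922
  Pd branch = 0.0053·Pd^0.26·e^(0.059·RH+f) = 0.1889 μm/a
  Sd branch = 0.01025·Sd^0.27·e^(0.036·RH+0.049·T) = 0.4725 μm/a
  sum: 0.1889 + 0.4725 → r_corr = 0.6614 μm/a
ISO 9224: D(t) = r_corr · t^b with b = 0.667 (copper, B1)
  D(8) = 0.6614 × 8^0.667 = 0.6614 × 4.003 = 2.648 μm

D(8) = 2.65 μm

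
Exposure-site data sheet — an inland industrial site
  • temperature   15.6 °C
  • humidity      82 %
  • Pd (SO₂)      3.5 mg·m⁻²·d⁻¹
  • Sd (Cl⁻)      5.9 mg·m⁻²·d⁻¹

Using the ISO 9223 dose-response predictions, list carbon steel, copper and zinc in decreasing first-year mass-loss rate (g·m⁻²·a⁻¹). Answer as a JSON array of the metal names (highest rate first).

carbon steel: T>10 °C ⇒ hinge -0.054·(15.6−10) = -0.3024
  sulphur-dioxide contribution → 12.94 μm/a
  chloride contribution → 8.565 μm/a
  total first-year rate 21.5 μm/a
  mass loss = 21.5 μm/a × 7.85 g/cm³ = 168.8 g·m⁻²·a⁻¹
copper: f(T) = -0.080·(T−10) [T>10 °C] = -0.4480
  sulphur-dioxide contribution → 0.592 μm/a
  chloride contribution → 0.6806 μm/a
  total first-year rate 1.273 μm/a
  mass loss = 1.273 μm/a × 8.96 g/cm³ = 11.4 g·m⁻²·a⁻¹
zinc: f(T) = -0.071·(T−10) [T>10 °C] = -0.3976
  sulphur-dioxide contribution → 0.6538 μm/a
  chloride contribution → 0.3493 μm/a
  total first-year rate 1.003 μm/a
  mass loss = 1.003 μm/a × 7.14 g/cm³ = 7.162 g·m⁻²·a⁻¹
Ordering by g·m⁻²·a⁻¹: carbon steel (169) > copper (11.4) > zinc (7.16)

["carbon steel", "copper", "zinc"]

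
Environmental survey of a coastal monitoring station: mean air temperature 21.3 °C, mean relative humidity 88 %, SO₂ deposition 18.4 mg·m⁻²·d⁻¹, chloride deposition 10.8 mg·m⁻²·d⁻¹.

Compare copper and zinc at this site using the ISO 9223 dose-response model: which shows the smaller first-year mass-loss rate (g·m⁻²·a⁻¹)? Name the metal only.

zinc

copper: T>10 °C ⇒ hinge -0.080·(21.3−10) = -0.9040
  sulphur-dioxide contribution → 0.823 μm/a
  chloride contribution → 1.315 μm/a
  total first-year rate 2.138 μm/a
  mass loss = 2.138 μm/a × 8.96 g/cm³ = 19.15 g·m⁻²·a⁻¹
zinc: T>10 °C ⇒ hinge -0.071·(21.3−10) = -0.8023
  sulphur-dioxide contribution → 1.193 μm/a
  chloride contribution → 0.8397 μm/a
  ⇒ r_corr(zinc) = 2.033 μm/a
  mass loss = 2.033 μm/a × 7.14 g/cm³ = 14.51 g·m⁻²·a⁻¹
Ordering by g·m⁻²·a⁻¹: copper (19.2) > zinc (14.5)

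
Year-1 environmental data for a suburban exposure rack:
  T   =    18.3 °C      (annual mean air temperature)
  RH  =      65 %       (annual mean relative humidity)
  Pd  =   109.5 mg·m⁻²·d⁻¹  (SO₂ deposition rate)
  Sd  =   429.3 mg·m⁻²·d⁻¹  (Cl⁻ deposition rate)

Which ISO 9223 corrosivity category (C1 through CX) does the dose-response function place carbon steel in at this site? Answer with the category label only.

carbon steel: f(T) = -0.054·(T−10) [T>10 °C] = -0.4482
  Pd branch = 1.77·Pd^0.52·e^(0.02·RH+f) = 47.69 μm/a
  Sd branch = 0.102·Sd^0.62·e^(0.033·RH+0.04·T) = 77.69 μm/a
  sum: 47.69 + 77.69 → r_corr = 125.4 μm/a
125 μm/a falls in (80, 200] for carbon steel → category C5

C5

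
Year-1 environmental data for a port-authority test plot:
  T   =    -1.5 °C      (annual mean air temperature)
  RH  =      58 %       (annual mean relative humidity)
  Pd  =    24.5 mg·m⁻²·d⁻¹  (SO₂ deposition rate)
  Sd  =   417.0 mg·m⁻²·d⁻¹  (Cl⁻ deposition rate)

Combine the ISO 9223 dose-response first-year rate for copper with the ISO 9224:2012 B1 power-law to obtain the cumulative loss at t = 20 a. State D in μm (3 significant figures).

copper: T≤10 °C ⇒ hinge +0.126·(-1.5−10) = -1.4490
  SO₂ term: 0.0053·24.5^0.26·exp(0.059·58-1.4490) = 0.08756
  Sd branch = 0.01025·Sd^0.27·e^(0.036·RH+0.049·T) = 0.3918 μm/a
  sum: 0.08756 + 0.3918 → r_corr = 0.4793 μm/a
ISO 9224: D(t) = r_corr · t^b with b = 0.667 (copper, B1)
  D(20) = 0.4793 × 20^0.667 = 0.4793 × 7.375 = 3.535 μm

D(20) = 3.54 μm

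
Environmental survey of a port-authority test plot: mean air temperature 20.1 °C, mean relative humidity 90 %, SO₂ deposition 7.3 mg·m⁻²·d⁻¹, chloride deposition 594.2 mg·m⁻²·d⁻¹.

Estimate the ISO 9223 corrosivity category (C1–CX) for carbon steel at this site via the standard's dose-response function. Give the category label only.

CX

carbon steel: T>10 °C ⇒ hinge -0.054·(20.1−10) = -0.5454
  sulphur-dioxide contribution → 17.45 μm/a
  chloride contribution → 233.1 μm/a
  ⇒ r_corr(carbon steel) = 250.5 μm/a
Category bounds: 200…700 μm/a bracket r_corr ⇒ CX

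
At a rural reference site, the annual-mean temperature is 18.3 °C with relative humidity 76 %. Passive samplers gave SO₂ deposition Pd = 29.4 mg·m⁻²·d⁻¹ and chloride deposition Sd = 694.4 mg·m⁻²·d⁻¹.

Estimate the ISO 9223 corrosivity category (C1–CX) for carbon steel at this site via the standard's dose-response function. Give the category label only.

C5

carbon steel: f(T) = -0.054·(T−10) [T>10 °C] = -0.4482
  SO₂ term: 1.77·29.4^0.52·exp(0.02·76-0.4482) = 29.99
  Cl⁻ term: 0.102·694.4^0.62·exp(0.033·76+0.04·18.3) = 150.5
  r_corr = 29.99 + 150.5 = 180.5 μm/a
180 μm/a falls in (80, 200] for carbon steel → category C5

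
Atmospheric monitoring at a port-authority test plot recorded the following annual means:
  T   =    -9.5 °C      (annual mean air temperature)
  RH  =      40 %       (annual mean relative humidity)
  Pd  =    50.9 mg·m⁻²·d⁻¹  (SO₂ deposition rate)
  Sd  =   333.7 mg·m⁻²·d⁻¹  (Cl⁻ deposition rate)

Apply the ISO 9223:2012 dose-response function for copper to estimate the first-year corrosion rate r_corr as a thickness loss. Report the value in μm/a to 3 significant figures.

r_corr = 0.144 μm/a

copper: T≤10 °C ⇒ hinge +0.126·(-9.5−10) = -2.4570
  sulphur-dioxide contribution → 0.01336 μm/a
  chloride contribution → 0.1304 μm/a
  total first-year rate 0.1438 μm/a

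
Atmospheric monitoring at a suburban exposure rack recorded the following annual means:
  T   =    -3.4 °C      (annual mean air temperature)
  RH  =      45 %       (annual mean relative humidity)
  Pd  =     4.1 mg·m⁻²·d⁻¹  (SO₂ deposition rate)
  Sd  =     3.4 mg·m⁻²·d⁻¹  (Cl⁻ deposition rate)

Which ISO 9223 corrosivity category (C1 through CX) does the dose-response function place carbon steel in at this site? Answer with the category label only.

carbon steel: T≤10 °C ⇒ hinge +0.150·(-3.4−10) = -2.0100
  SO₂ term: 1.77·4.1^0.52·exp(0.02·45-2.0100) = 1.215
  Cl⁻ term: 0.102·3.4^0.62·exp(0.033·45+0.04·-3.4) = 0.8394
  r_corr = 1.215 + 0.8394 = 2.054 μm/a
ISO 9223 Table 2 (carbon steel): 1.3 < 2.05 ≤ 25 μm/a ⇒ C2

C2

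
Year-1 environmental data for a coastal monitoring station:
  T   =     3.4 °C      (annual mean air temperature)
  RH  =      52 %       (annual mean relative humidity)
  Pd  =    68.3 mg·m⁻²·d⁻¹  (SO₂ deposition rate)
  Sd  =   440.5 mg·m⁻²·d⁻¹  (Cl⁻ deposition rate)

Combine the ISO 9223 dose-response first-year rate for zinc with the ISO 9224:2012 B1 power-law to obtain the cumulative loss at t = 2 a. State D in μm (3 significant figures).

zinc: T≤10 °C ⇒ hinge +0.038·(3.4−10) = -0.2508
  Pd branch = 0.0129·Pd^0.44·e^(0.046·RH+f) = 0.7041 μm/a
  Sd branch = 0.0175·Sd^0.57·e^(0.008·RH+0.085·T) = 1.138 μm/a
  sum: 0.7041 + 1.138 → r_corr = 1.842 μm/a
ISO 9224: D(t) = r_corr · t^b with b = 0.813 (zinc, B1)
  D(2) = 1.842 × 2^0.813 = 1.842 × 1.757 = 3.237 μm

D(2) = 3.24 μm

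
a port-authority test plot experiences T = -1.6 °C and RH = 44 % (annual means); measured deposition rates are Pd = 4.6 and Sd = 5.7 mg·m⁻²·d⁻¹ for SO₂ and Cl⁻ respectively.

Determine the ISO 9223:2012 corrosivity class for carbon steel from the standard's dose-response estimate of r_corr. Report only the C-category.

C2

carbon steel: temperature factor f = +0.150·(-11.6) = -1.7400
  Pd branch = 1.77·Pd^0.52·e^(0.02·RH+f) = 1.656 μm/a
  Cl⁻ term: 0.102·5.7^0.62·exp(0.033·44+0.04·-1.6) = 1.202
  r_corr = 1.656 + 1.202 = 2.859 μm/a
2.86 μm/a falls in (1.3, 25] for carbon steel → category C2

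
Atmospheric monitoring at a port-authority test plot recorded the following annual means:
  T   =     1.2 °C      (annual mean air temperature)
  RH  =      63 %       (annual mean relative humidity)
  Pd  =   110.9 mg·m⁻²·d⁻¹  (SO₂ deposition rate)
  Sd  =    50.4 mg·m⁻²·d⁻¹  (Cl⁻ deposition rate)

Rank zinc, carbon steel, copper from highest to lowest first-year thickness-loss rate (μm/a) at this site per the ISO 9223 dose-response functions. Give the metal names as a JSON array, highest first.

["carbon steel", "zinc", "copper"]

zinc: f(T) = +0.038·(T−10) [T≤10 °C] = -0.3344
  Pd branch = 0.0129·Pd^0.44·e^(0.046·RH+f) = 1.33 μm/a
  Cl⁻ term: 0.0175·50.4^0.57·exp(0.008·63+0.085·1.2) = 0.2996
  sum: 1.33 + 0.2996 → r_corr = 1.629 μm/a
carbon steel: f(T) = +0.150·(T−10) [T≤10 °C] = -1.3200
  Pd branch = 1.77·Pd^0.52·e^(0.02·RH+f) = 19.29 μm/a
  Sd branch = 0.102·Sd^0.62·e^(0.033·RH+0.04·T) = 9.724 μm/a
  r_corr = 19.29 + 9.724 = 29.01 μm/a
copper: T≤10 °C ⇒ hinge +0.126·(1.2−10) = -1.1088
  SO₂ term: 0.0053·110.9^0.26·exp(0.059·63-1.1088) = 0.2447
  Sd branch = 0.01025·Sd^0.27·e^(0.036·RH+0.049·T) = 0.3026 μm/a
  r_corr = 0.2447 + 0.3026 = 0.5473 μm/a
Ordering by μm/a: carbon steel (29) > zinc (1.63) > copper (0.547)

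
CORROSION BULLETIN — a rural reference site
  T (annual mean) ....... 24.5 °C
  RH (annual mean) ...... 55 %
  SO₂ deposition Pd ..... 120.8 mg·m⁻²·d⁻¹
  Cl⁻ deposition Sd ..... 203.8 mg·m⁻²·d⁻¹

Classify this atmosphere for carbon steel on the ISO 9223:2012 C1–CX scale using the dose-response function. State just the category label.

C4

carbon steel: temperature factor f = -0.054·(14.5) = -0.7830
  SO₂ term: 1.77·120.8^0.52·exp(0.02·55-0.7830) = 29.4
  Sd branch = 0.102·Sd^0.62·e^(0.033·RH+0.04·T) = 45.1 μm/a
  sum: 29.4 + 45.1 → r_corr = 74.5 μm/a
74.5 μm/a falls in (50, 80] for carbon steel → category C4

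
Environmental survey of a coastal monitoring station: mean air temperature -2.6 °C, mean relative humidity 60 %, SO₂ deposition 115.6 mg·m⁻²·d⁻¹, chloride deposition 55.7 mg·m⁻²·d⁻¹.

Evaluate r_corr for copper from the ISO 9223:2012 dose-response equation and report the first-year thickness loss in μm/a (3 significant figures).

copper: T≤10 °C ⇒ hinge +0.126·(-2.6−10) = -1.5876
  sulphur-dioxide contribution → 0.1284 μm/a
  chloride contribution → 0.2317 μm/a
  ⇒ r_corr(copper) = 0.3601 μm/a

r_corr = 0.360 μm/a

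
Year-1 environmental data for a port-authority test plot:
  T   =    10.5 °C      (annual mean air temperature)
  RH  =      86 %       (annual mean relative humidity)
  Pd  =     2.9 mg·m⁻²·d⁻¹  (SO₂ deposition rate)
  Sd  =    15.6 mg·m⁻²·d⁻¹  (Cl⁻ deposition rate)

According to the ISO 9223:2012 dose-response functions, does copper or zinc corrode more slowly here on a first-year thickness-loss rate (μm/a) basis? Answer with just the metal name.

zinc

copper: T>10 °C ⇒ hinge -0.080·(10.5−10) = -0.0400
  sulphur-dioxide contribution → 1.073 μm/a
  chloride contribution → 0.796 μm/a
  total first-year rate 1.869 μm/a
zinc: T>10 °C ⇒ hinge -0.071·(10.5−10) = -0.0355
  sulphur-dioxide contribution → 1.039 μm/a
  chloride contribution → 0.4069 μm/a
  total first-year rate 1.446 μm/a
Ordering by μm/a: copper (1.87) > zinc (1.45)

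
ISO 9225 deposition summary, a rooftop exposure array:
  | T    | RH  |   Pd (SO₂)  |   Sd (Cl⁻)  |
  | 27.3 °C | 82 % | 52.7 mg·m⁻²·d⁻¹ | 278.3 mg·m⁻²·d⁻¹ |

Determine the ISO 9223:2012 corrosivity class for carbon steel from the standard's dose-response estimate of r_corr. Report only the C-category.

carbon steel: temperature factor f = -0.054·(17.3) = -0.9342
  sulphur-dioxide contribution → 28.17 μm/a
  chloride contribution → 149.2 μm/a
  total first-year rate 177.3 μm/a
177 μm/a falls in (80, 200] for carbon steel → category C5

C5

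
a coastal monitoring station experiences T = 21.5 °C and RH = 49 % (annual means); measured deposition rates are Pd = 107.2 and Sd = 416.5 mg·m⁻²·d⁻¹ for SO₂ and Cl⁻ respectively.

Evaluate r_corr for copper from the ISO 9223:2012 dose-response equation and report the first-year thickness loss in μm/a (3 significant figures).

copper: T>10 °C ⇒ hinge -0.080·(21.5−10) = -0.9200
  SO₂ term: 0.0053·107.2^0.26·exp(0.059·49-0.9200) = 0.1283
  Cl⁻ term: 0.01025·416.5^0.27·exp(0.036·49+0.049·21.5) = 0.8743
  sum: 0.1283 + 0.8743 → r_corr = 1.003 μm/a

r_corr = 1.00 μm/a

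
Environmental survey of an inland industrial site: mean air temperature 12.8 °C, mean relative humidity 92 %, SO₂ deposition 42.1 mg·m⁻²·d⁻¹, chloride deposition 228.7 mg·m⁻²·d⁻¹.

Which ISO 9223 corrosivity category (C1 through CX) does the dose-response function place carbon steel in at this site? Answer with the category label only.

carbon steel: temperature factor f = -0.054·(2.8) = -0.1512
  Pd branch = 1.77·Pd^0.52·e^(0.02·RH+f) = 66.99 μm/a
  Sd branch = 0.102·Sd^0.62·e^(0.033·RH+0.04·T) = 102.9 μm/a
  sum: 66.99 + 102.9 → r_corr = 169.8 μm/a
170 μm/a falls in (80, 200] for carbon steel → category C5

C5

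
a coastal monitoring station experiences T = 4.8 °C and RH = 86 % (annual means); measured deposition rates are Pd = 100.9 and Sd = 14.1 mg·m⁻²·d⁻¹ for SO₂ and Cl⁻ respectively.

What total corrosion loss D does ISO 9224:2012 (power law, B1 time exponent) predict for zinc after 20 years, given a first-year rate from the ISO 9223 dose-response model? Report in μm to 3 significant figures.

D(20) = 50.8 μm

zinc: temperature factor f = +0.038·(-5.2) = -0.1976
  SO₂ term: 0.0129·100.9^0.44·exp(0.046·86-0.1976) = 4.213
  Cl⁻ term: 0.0175·14.1^0.57·exp(0.008·86+0.085·4.8) = 0.2366
  sum: 4.213 + 0.2366 → r_corr = 4.449 μm/a
Power-law: D(20) = r_corr · 20^0.813
  D(20) = 4.449 × 20^0.813 = 4.449 × 11.42 = 50.82 μm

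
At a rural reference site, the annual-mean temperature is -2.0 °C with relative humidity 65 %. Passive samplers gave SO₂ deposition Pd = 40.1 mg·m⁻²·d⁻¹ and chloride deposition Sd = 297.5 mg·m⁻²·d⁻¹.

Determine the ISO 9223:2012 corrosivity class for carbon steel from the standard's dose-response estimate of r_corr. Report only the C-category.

carbon steel: temperature factor f = +0.150·(-12.0) = -1.8000
  sulphur-dioxide contribution → 7.319 μm/a
  chloride contribution → 27.48 μm/a
  ⇒ r_corr(carbon steel) = 34.8 μm/a
ISO 9223 Table 2 (carbon steel): 25 < 34.8 ≤ 50 μm/a ⇒ C3

C3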